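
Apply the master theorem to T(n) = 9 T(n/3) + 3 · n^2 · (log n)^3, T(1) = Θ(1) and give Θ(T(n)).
T(n) = Θ(n^2 · (log n)^4)

Here log_3 9 = 2 and f(n) = 3 · n^2 · (log n)^3 = Θ(n^(log_3 9) · (log n)^3). This is the extended Case 2 of the master theorem (f matches the critical exponent up to log factors), giving T(n) = Θ(n^(log_3 9) · (log n)^(3+1)) = Θ(n^2 · (log n)^4).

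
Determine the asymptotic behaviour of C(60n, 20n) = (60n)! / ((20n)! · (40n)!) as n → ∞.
C(60n, 20n) ~ (27/4)^(20n) · sqrt(3/(4π·20n))

Write N = 20n. Apply Stirling to each factorial:
  (3N)! ~ sqrt(2π·3N) · (3N/e)^(3N),
  N! ~ sqrt(2π N) · (N/e)^N,
  (2N)! ~ sqrt(2π·2N) · (2N/e)^(2N).
The exponential factors combine to (3N)^(3N) / (N^N · (2N)^(2N)) = 3^(3N)/2^(2N) = (3^3/2^2)^N = (27/4)^N.
The square-root prefactors combine to sqrt(2π·3N) / (sqrt(2π N)·sqrt(2π·2N)) = sqrt(3 / (2π·2·N)) = sqrt(3/(4π·20n)).
Substituting N = 20n: C(60n, 20n) ~ (27/4)^(20n) · sqrt(3/(4π·20n)).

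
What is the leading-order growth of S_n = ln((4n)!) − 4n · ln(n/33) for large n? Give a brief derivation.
S_n ~ 4n · (ln 132 − 1) + O(ln n)

Stirling: ln((4n)!) = 4n ln(4n) − 4n + O(ln n).
  S_n = 4n ln(4n) − 4n − 4n ln(n/33) + O(ln n)
      = 4n ln(4n) − 4n ln n + 4n ln 33 − 4n + O(ln n)
      = 4n ln 4 + 4n ln 33 − 4n + O(ln n)
      = 4n (ln 132 − 1) + O(ln n).
Numerically ln(132) − 1 ≈ 3.8828.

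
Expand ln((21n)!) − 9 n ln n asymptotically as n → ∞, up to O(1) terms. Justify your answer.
ln((21n)!) − 9 n ln n = 12 n ln n + 21(ln 21 − 1) n + (1/2) ln(2π·21n) + O(1/n)

Stirling: ln((21n)!) = 21n ln(21n) − 21n + (1/2) ln(2π·21n) + O(1/n).
Expand 21n ln(21n) = 21n (ln n + ln 21) = 21n ln n + 21n ln 21.
Subtract 9n ln n: leading term is (21 − 9) n ln n = 12 n ln n. The next term is 21n ln 21 − 21n = 21(ln 21 − 1) n. Then the (1/2) ln(2π·21n) correction.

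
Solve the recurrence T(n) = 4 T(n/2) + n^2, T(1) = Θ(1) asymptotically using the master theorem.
T(n) = Θ(n^2 log n)

log_2 4 = 2, and f(n) = n^2 = Θ(n^(log_2 4)). This is Case 2 of the master theorem: T(n) = Θ(f(n) · log n) = Θ(n^2 log n).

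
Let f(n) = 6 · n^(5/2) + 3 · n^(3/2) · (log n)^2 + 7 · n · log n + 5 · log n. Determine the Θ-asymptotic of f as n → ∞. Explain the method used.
f(n) ∈ Θ(n^(5/2))

Compare the terms by growth order. For large n, n^a · (log n)^b dominates n^a' · (log n)^b' iff a > a', or (a = a' and b > b'). Ranking the 4 terms shows the dominant one is 6 · n^(5/2). Hence f(n) ∈ Θ(n^(5/2)).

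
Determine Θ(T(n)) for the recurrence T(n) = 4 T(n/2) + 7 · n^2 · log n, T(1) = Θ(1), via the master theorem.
T(n) = Θ(n^2 · (log n)^2)

Here log_2 4 = 2 and f(n) = 7 · n^2 · log n = Θ(n^(log_2 4) · (log n)^1). This is the extended Case 2 of the master theorem (f matches the critical exponent up to log factors), giving T(n) = Θ(n^(log_2 4) · (log n)^(1+1)) = Θ(n^2 · (log n)^2).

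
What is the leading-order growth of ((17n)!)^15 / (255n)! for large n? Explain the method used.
((17n)!)^15/(255n)! ~ ((2π·17n)^(14/2) / sqrt(15)) · 15^(−15·17n)  →  0

Write N = 17n. Stirling: N! ~ sqrt(2π N)(N/e)^N and (15N)! ~ sqrt(2π·15N)·(15N/e)^(15N).
  (N!)^15/(15N)! ~ (2π N)^(15/2) (N/e)^(15N) / [sqrt(2π·15N) (15N/e)^(15N)]
     = (2π N)^(15/2) / sqrt(2π·15N) · (N/(15N))^(15N)
     = (2π N)^((15−1)/2) / sqrt(15) · 15^(−15N).
Since 15^15 > 1, the factor 15^(−15N) decays exponentially, so the ratio → 0. Substituting N = 17n gives the stated form.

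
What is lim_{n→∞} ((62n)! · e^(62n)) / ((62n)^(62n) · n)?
lim = 0

Stirling: (62n)! ~ sqrt(2π·62n) · (62n/e)^(62n). Hence
  (62n)! · e^(62n) / (62n)^(62n) ~ sqrt(2π·62n).
Dividing by n: sqrt(2π·62n) / n = sqrt(2π·62) · n^((1−2)/2), so the expression behaves like sqrt(2π·62) · n^((1−2)/2) → 0.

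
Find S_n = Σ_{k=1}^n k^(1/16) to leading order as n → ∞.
S_n ~ (16/17) · n^(17/16)

Integral comparison: Σ_{k=1}^n k^(1/16) = ∫_0^n x^(1/16) dx + O(n^(1/16)). The integral is n^(1 + 1/16) / (1 + 1/16) = n^((1+16)/16) / ((1+16)/16) = (16/17) · n^(17/16).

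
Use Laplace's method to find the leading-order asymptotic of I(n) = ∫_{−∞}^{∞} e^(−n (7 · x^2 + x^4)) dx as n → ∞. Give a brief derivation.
I(n) ~ sqrt(π/(7n))

φ(x) = 7 · x^2 + x^4 has its unique global minimum at x* = 0 (since φ'(x) = 14x + 4x^3 = 0 only at x = 0 for real x with both coefficients positive, and φ → ∞ as |x| → ∞). At x* = 0, φ(0) = 0 and φ''(0) = 14. Laplace's method then gives
  I(n) ~ sqrt(2π / (n · φ''(0))) · e^(−n φ(0)) = sqrt(2π / (14n)) = sqrt(π/(7n)).
The x^4 term contributes only at subleading order (an O(1/n) relative correction).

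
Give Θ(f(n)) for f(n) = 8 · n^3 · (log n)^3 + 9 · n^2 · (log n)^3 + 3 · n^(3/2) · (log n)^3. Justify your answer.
f(n) ∈ Θ(n^3 · (log n)^3)

Compare the terms by growth order. For large n, n^a · (log n)^b dominates n^a' · (log n)^b' iff a > a', or (a = a' and b > b'). Ranking the 3 terms shows the dominant one is 8 · n^3 · (log n)^3. Hence f(n) ∈ Θ(n^3 · (log n)^3).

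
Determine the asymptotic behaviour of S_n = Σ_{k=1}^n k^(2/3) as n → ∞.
S_n ~ (3/5) · n^(5/3)

Integral comparison: Σ_{k=1}^n k^(2/3) = ∫_0^n x^(2/3) dx + O(n^(2/3)). The integral is n^(1 + 2/3) / (1 + 2/3) = n^((2+3)/3) / ((2+3)/3) = (3/5) · n^(5/3).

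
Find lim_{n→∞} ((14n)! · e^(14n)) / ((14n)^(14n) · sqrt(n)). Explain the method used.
lim = sqrt(2π·14)

Stirling: (14n)! ~ sqrt(2π·14n) · (14n/e)^(14n). Hence
  (14n)! · e^(14n) / (14n)^(14n) ~ sqrt(2π·14n).
Dividing by sqrt(n): sqrt(2π·14n) / sqrt(n) = sqrt(2π·14) · n^((1−1)/2), so the limit is sqrt(2π·14).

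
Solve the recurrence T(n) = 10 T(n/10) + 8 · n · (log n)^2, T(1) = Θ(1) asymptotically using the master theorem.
T(n) = Θ(n · (log n)^3)

Here log_10 10 = 1 and f(n) = 8 · n · (log n)^2 = Θ(n^(log_10 10) · (log n)^2). This is the extended Case 2 of the master theorem (f matches the critical exponent up to log factors), giving T(n) = Θ(n^(log_10 10) · (log n)^(2+1)) = Θ(n · (log n)^3).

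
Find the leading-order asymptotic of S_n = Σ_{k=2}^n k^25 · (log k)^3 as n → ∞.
S_n ~ n^26 · (log n)^3 / 26

By integral comparison, S_n = ∫_1^n x^25 · (log x)^3 dx + O(n^25 · (log n)^3). For the integral, the leading term of ∫_1^n x^25 (log x)^3 dx is n^26/26 · (log n)^3 (by repeated integration by parts; each step lowers the log-exponent and produces a relatively O(1/log n) correction). Hence S_n ~ n^26 · (log n)^3 / 26.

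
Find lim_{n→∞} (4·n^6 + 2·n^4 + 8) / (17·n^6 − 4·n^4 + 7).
lim = 4/17

For large n the leading n^6 terms dominate both numerator and denominator. Dividing top and bottom by n^6, every other term tends to 0, leaving 4/17.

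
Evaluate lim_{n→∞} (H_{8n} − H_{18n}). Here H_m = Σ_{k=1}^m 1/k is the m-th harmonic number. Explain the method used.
lim = ln(8/18) = ln(4/9)

Euler-Maclaurin gives H_m = ln m + γ + 1/(2m) + O(1/m^2). The γ and O(1/m) terms cancel in the difference:
  H_{8n} − H_{18n} = ln(8n) − ln(18n) + O(1/n) = ln(8/18) + O(1/n).
Hence the limit is ln(8/18) = ln(4/9).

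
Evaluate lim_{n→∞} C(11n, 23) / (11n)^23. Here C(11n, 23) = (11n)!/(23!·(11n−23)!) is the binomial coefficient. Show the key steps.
lim = 1/23! = 1/25852016738884976640000

With N = 11n → ∞: C(N, 23) / N^23 = [N(N−1)…(N−22)] / (23! · N^23) = (1/23!) · 1 · (1 − 1/(11n)) · … · (1 − 22/(11n)). Each factor → 1 as N → ∞, so the limit is 1/23! = 1/25852016738884976640000.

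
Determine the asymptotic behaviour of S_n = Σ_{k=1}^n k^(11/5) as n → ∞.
S_n ~ (5/16) · n^(16/5)

Integral comparison: Σ_{k=1}^n k^(11/5) = ∫_0^n x^(11/5) dx + O(n^(11/5)). The integral is n^(1 + 11/5) / (1 + 11/5) = n^((11+5)/5) / ((11+5)/5) = (5/16) · n^(16/5).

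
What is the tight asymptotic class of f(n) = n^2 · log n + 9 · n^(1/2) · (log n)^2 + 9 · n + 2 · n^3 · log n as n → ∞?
f(n) ∈ Θ(n^3 · log n)

Compare the terms by growth order. For large n, n^a · (log n)^b dominates n^a' · (log n)^b' iff a > a', or (a = a' and b > b'). Ranking the 4 terms shows the dominant one is 2 · n^3 · log n. Hence f(n) ∈ Θ(n^3 · log n).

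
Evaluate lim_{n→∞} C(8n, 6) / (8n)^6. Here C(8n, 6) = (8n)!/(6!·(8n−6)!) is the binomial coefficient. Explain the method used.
lim = 1/6! = 1/720

With N = 8n → ∞: C(N, 6) / N^6 = [N(N−1)…(N−5)] / (6! · N^6) = (1/6!) · 1 · (1 − 1/(8n)) · … · (1 − 5/(8n)). Each factor → 1 as N → ∞, so the limit is 1/6! = 1/720.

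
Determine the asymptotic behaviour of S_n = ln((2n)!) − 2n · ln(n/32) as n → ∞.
S_n ~ 2n · (ln 64 − 1) + O(ln n)

Stirling: ln((2n)!) = 2n ln(2n) − 2n + O(ln n).
  S_n = 2n ln(2n) − 2n − 2n ln(n/32) + O(ln n)
      = 2n ln(2n) − 2n ln n + 2n ln 32 − 2n + O(ln n)
      = 2n ln 2 + 2n ln 32 − 2n + O(ln n)
      = 2n (ln 64 − 1) + O(ln n).
Numerically ln(64) − 1 ≈ 3.1589.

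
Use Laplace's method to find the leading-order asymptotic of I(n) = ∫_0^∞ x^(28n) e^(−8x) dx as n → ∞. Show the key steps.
I(n) ~ (sqrt(2π·28n) / 8) · (28n/(8e))^(28n)

Write the integrand as exp(28n ln x − 8x) and set f(x) = 28n ln x − 8x. Then f'(x) = 28n/x − 8 = 0 at x* = 28n/8, and f''(x*) = −28n/x*^2 = −8^2/(28n). Laplace's method (interior maximum) gives
  I(n) ~ e^(f(x*)) · sqrt(2π / |f''(x*)|)
        = exp(28n ln(28n/8) − 28n) · sqrt(2π · 28n / 8^2)
        = (28n/8)^(28n) e^(−28n) · sqrt(2π·28n) / 8
        = (sqrt(2π·28n) / 8) · (28n/(8e))^(28n).
This matches Γ(28n+1)/8^(28n+1) with Stirling applied to Γ.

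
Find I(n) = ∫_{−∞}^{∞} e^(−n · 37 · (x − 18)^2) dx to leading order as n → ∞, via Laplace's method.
I(n) = sqrt(π/(37n))

Here φ(x) = 37 · (x − 18)^2 has its unique minimum at x* = 18 with φ(x*) = 0 and φ''(x*) = 74. Laplace's method gives
  I(n) ~ e^(−n φ(x*)) · sqrt(2π / (n · φ''(x*))) = sqrt(2π / (74n)) = sqrt(π/(37n)).
This is exact: substituting u = (x − 18)·sqrt(37n) gives I(n) = (1/sqrt(37n)) ∫_{−∞}^{∞} e^(−u^2) du = sqrt(π/(37n)).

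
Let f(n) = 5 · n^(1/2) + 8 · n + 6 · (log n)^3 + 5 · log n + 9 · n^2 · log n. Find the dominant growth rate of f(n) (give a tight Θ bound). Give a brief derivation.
f(n) ∈ Θ(n^2 · log n)

Compare the terms by growth order. For large n, n^a · (log n)^b dominates n^a' · (log n)^b' iff a > a', or (a = a' and b > b'). Ranking the 5 terms shows the dominant one is 9 · n^2 · log n. Hence f(n) ∈ Θ(n^2 · log n).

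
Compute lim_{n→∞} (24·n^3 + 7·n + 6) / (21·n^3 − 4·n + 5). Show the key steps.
lim = 24/21 = 8/7

For large n the leading n^3 terms dominate both numerator and denominator. Dividing top and bottom by n^3, every other term tends to 0, leaving 24/21 = 8/7.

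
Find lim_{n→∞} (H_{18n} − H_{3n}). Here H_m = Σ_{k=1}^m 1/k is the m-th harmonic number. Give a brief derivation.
lim = ln(18/3) = ln 6

Euler-Maclaurin gives H_m = ln m + γ + 1/(2m) + O(1/m^2). The γ and O(1/m) terms cancel in the difference:
  H_{18n} − H_{3n} = ln(18n) − ln(3n) + O(1/n) = ln(18/3) + O(1/n).
Hence the limit is ln(18/3) = ln 6.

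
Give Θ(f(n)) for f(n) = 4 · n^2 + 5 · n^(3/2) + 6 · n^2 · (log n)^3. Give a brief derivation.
f(n) ∈ Θ(n^2 · (log n)^3)

Compare the terms by growth order. For large n, n^a · (log n)^b dominates n^a' · (log n)^b' iff a > a', or (a = a' and b > b'). Ranking the 3 terms shows the dominant one is 6 · n^2 · (log n)^3. Hence f(n) ∈ Θ(n^2 · (log n)^3).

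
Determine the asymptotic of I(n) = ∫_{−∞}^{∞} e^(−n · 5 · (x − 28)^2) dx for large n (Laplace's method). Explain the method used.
I(n) = sqrt(π/(5n))

Here φ(x) = 5 · (x − 28)^2 has its unique minimum at x* = 28 with φ(x*) = 0 and φ''(x*) = 10. Laplace's method gives
  I(n) ~ e^(−n φ(x*)) · sqrt(2π / (n · φ''(x*))) = sqrt(2π / (10n)) = sqrt(π/(5n)).
This is exact: substituting u = (x − 28)·sqrt(5n) gives I(n) = (1/sqrt(5n)) ∫_{−∞}^{∞} e^(−u^2) du = sqrt(π/(5n)).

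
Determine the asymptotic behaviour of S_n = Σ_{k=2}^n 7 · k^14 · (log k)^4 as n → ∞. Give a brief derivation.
S_n ~ 7 · n^15 · (log n)^4 / 15

By integral comparison, S_n = ∫_1^n 7 · x^14 · (log x)^4 dx + O(n^14 · (log n)^4). For the integral, the leading term of ∫_1^n x^14 (log x)^4 dx is n^15/15 · (log n)^4 (by repeated integration by parts; each step lowers the log-exponent and produces a relatively O(1/log n) correction). Hence S_n ~ 7 · n^15 · (log n)^4 / 15.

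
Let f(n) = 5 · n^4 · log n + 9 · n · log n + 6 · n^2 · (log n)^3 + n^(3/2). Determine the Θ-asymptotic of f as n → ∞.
f(n) ∈ Θ(n^4 · log n)

Compare the terms by growth order. For large n, n^a · (log n)^b dominates n^a' · (log n)^b' iff a > a', or (a = a' and b > b'). Ranking the 4 terms shows the dominant one is 5 · n^4 · log n. Hence f(n) ∈ Θ(n^4 · log n).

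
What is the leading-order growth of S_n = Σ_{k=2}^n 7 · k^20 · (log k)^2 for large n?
S_n ~ n^21 · (log n)^2 / 3

By integral comparison, S_n = ∫_1^n 7 · x^20 · (log x)^2 dx + O(n^20 · (log n)^2). For the integral, the leading term of ∫_1^n x^20 (log x)^2 dx is n^21/21 · (log n)^2 (by repeated integration by parts; each step lowers the log-exponent and produces a relatively O(1/log n) correction). Hence S_n ~ n^21 · (log n)^2 / 3.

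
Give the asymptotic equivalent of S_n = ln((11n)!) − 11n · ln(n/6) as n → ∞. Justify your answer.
S_n ~ 11n · (ln 66 − 1) + O(ln n)

Stirling: ln((11n)!) = 11n ln(11n) − 11n + O(ln n).
  S_n = 11n ln(11n) − 11n − 11n ln(n/6) + O(ln n)
      = 11n ln(11n) − 11n ln n + 11n ln 6 − 11n + O(ln n)
      = 11n ln 11 + 11n ln 6 − 11n + O(ln n)
      = 11n (ln 66 − 1) + O(ln n).
Numerically ln(66) − 1 ≈ 3.1897.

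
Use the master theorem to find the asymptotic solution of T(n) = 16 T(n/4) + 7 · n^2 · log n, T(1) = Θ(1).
T(n) = Θ(n^2 · (log n)^2)

Here log_4 16 = 2 and f(n) = 7 · n^2 · log n = Θ(n^(log_4 16) · (log n)^1). This is the extended Case 2 of the master theorem (f matches the critical exponent up to log factors), giving T(n) = Θ(n^(log_4 16) · (log n)^(1+1)) = Θ(n^2 · (log n)^2).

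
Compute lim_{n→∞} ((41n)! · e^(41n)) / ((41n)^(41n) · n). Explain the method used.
lim = 0

Stirling: (41n)! ~ sqrt(2π·41n) · (41n/e)^(41n). Hence
  (41n)! · e^(41n) / (41n)^(41n) ~ sqrt(2π·41n).
Dividing by n: sqrt(2π·41n) / n = sqrt(2π·41) · n^((1−2)/2), so the expression behaves like sqrt(2π·41) · n^((1−2)/2) → 0.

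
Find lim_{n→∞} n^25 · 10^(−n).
lim = 0

Exponentials with base > 1 dominate every fixed polynomial: for any fixed c, n^c / 10^n → 0 as n → ∞ (e.g. by the ratio test, or by writing 10^n = e^(n ln 10) and noting e^(n ln 10) / n^c → ∞). Hence n^25 · 10^(−n) = n^25 / 10^n → 0.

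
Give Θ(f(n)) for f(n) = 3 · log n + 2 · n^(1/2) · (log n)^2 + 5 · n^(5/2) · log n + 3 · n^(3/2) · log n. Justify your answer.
f(n) ∈ Θ(n^(5/2) · log n)

Compare the terms by growth order. For large n, n^a · (log n)^b dominates n^a' · (log n)^b' iff a > a', or (a = a' and b > b'). Ranking the 4 terms shows the dominant one is 5 · n^(5/2) · log n. Hence f(n) ∈ Θ(n^(5/2) · log n).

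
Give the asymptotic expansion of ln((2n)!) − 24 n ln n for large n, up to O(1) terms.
ln((2n)!) − 24 n ln n = −22 n ln n + 2(ln 2 − 1) n + (1/2) ln(2π·2n) + O(1/n)

Stirling: ln((2n)!) = 2n ln(2n) − 2n + (1/2) ln(2π·2n) + O(1/n).
Expand 2n ln(2n) = 2n (ln n + ln 2) = 2n ln n + 2n ln 2.
Subtract 24n ln n: leading term is (2 − 24) n ln n = −22 n ln n. The next term is 2n ln 2 − 2n = 2(ln 2 − 1) n. Then the (1/2) ln(2π·2n) correction.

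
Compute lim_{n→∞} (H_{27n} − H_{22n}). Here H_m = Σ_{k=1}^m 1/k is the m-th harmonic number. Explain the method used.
lim = ln(27/22)

Euler-Maclaurin gives H_m = ln m + γ + 1/(2m) + O(1/m^2). The γ and O(1/m) terms cancel in the difference:
  H_{27n} − H_{22n} = ln(27n) − ln(22n) + O(1/n) = ln(27/22) + O(1/n).
Hence the limit is ln(27/22).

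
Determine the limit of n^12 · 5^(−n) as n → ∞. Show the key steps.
lim = 0

Exponentials with base > 1 dominate every fixed polynomial: for any fixed c, n^c / 5^n → 0 as n → ∞ (e.g. by the ratio test, or by writing 5^n = e^(n ln 5) and noting e^(n ln 5) / n^c → ∞). Hence n^12 · 5^(−n) = n^12 / 5^n → 0.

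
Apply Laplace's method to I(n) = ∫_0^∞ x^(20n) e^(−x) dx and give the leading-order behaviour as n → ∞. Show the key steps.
I(n) ~ sqrt(2π·20n) · (20n/e)^(20n)

Write the integrand as exp(20n ln x − x) and set f(x) = 20n ln x − x. Then f'(x) = 20n/x − 1 = 0 at x* = 20n, and f''(x*) = −20n/x*^2 = −1/(20n). Laplace's method (interior maximum) gives
  I(n) ~ e^(f(x*)) · sqrt(2π / |f''(x*)|)
        = exp(20n ln(20n) − 20n) · sqrt(2π · 20n)
        = (20n)^(20n) e^(−20n) · sqrt(2π·20n)
        = sqrt(2π·20n) · (20n/e)^(20n).
This matches Γ(20n+1) with Stirling applied to Γ.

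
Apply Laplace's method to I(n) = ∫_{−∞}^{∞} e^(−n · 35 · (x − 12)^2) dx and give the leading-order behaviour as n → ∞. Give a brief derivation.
I(n) = sqrt(π/(35n))

Here φ(x) = 35 · (x − 12)^2 has its unique minimum at x* = 12 with φ(x*) = 0 and φ''(x*) = 70. Laplace's method gives
  I(n) ~ e^(−n φ(x*)) · sqrt(2π / (n · φ''(x*))) = sqrt(2π / (70n)) = sqrt(π/(35n)).
This is exact: substituting u = (x − 12)·sqrt(35n) gives I(n) = (1/sqrt(35n)) ∫_{−∞}^{∞} e^(−u^2) du = sqrt(π/(35n)).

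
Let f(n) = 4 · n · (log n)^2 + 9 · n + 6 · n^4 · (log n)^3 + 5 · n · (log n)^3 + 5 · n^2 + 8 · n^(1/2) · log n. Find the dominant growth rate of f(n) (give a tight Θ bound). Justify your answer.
f(n) ∈ Θ(n^4 · (log n)^3)

Compare the terms by growth order. For large n, n^a · (log n)^b dominates n^a' · (log n)^b' iff a > a', or (a = a' and b > b'). Ranking the 6 terms shows the dominant one is 6 · n^4 · (log n)^3. Hence f(n) ∈ Θ(n^4 · (log n)^3).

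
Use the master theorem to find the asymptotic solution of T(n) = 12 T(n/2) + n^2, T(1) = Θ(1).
T(n) = Θ(n^(log_2 12))

Master theorem: compare f(n) = n^2 to n^(log_2 12) where log_2 12 ≈ 3.585. Since 2 < log_2 12, we have f(n) = O(n^(log_2 12 − ε)) for some ε > 0 — Case 1. Hence T(n) = Θ(n^(log_2 12)).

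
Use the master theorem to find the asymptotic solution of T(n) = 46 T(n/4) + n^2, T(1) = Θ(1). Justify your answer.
T(n) = Θ(n^(log_4 46))

Master theorem: compare f(n) = n^2 to n^(log_4 46) where log_4 46 ≈ 2.762. Since 2 < log_4 46, we have f(n) = O(n^(log_4 46 − ε)) for some ε > 0 — Case 1. Hence T(n) = Θ(n^(log_4 46)).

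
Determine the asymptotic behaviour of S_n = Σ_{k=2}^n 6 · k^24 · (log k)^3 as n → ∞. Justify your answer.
S_n ~ 6 · n^25 · (log n)^3 / 25

By integral comparison, S_n = ∫_1^n 6 · x^24 · (log x)^3 dx + O(n^24 · (log n)^3). For the integral, the leading term of ∫_1^n x^24 (log x)^3 dx is n^25/25 · (log n)^3 (by repeated integration by parts; each step lowers the log-exponent and produces a relatively O(1/log n) correction). Hence S_n ~ 6 · n^25 · (log n)^3 / 25.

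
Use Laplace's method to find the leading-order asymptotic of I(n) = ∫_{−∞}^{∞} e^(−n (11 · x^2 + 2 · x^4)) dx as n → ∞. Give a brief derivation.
I(n) ~ sqrt(π/(11n))

φ(x) = 11 · x^2 + 2 · x^4 has its unique global minimum at x* = 0 (since φ'(x) = 22x + 8x^3 = 0 only at x = 0 for real x with both coefficients positive, and φ → ∞ as |x| → ∞). At x* = 0, φ(0) = 0 and φ''(0) = 22. Laplace's method then gives
  I(n) ~ sqrt(2π / (n · φ''(0))) · e^(−n φ(0)) = sqrt(2π / (22n)) = sqrt(π/(11n)).
The 2 · x^4 term contributes only at subleading order (an O(1/n) relative correction).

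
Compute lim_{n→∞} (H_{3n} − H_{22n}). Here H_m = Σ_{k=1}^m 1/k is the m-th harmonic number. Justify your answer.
lim = ln(3/22)

Euler-Maclaurin gives H_m = ln m + γ + 1/(2m) + O(1/m^2). The γ and O(1/m) terms cancel in the difference:
  H_{3n} − H_{22n} = ln(3n) − ln(22n) + O(1/n) = ln(3/22) + O(1/n).
Hence the limit is ln(3/22).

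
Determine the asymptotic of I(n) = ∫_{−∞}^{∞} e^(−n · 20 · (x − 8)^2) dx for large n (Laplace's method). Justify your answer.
I(n) = sqrt(π/(20n))

Here φ(x) = 20 · (x − 8)^2 has its unique minimum at x* = 8 with φ(x*) = 0 and φ''(x*) = 40. Laplace's method gives
  I(n) ~ e^(−n φ(x*)) · sqrt(2π / (n · φ''(x*))) = sqrt(2π / (40n)) = sqrt(π/(20n)).
This is exact: substituting u = (x − 8)·sqrt(20n) gives I(n) = (1/sqrt(20n)) ∫_{−∞}^{∞} e^(−u^2) du = sqrt(π/(20n)).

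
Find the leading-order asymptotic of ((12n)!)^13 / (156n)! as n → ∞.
((12n)!)^13/(156n)! ~ ((2π·12n)^(12/2) / sqrt(13)) · 13^(−13·12n)  →  0

Write N = 12n. Stirling: N! ~ sqrt(2π N)(N/e)^N and (13N)! ~ sqrt(2π·13N)·(13N/e)^(13N).
  (N!)^13/(13N)! ~ (2π N)^(13/2) (N/e)^(13N) / [sqrt(2π·13N) (13N/e)^(13N)]
     = (2π N)^(13/2) / sqrt(2π·13N) · (N/(13N))^(13N)
     = (2π N)^((13−1)/2) / sqrt(13) · 13^(−13N).
Since 13^13 > 1, the factor 13^(−13N) decays exponentially, so the ratio → 0. Substituting N = 12n gives the stated form.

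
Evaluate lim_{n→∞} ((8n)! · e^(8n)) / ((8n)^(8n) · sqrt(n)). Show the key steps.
lim = sqrt(2π·8)

Stirling: (8n)! ~ sqrt(2π·8n) · (8n/e)^(8n). Hence
  (8n)! · e^(8n) / (8n)^(8n) ~ sqrt(2π·8n).
Dividing by sqrt(n): sqrt(2π·8n) / sqrt(n) = sqrt(2π·8) · n^((1−1)/2), so the limit is sqrt(2π·8).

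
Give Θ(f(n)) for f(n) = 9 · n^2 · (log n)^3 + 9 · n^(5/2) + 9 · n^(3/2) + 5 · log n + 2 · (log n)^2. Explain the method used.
f(n) ∈ Θ(n^(5/2))

Compare the terms by growth order. For large n, n^a · (log n)^b dominates n^a' · (log n)^b' iff a > a', or (a = a' and b > b'). Ranking the 5 terms shows the dominant one is 9 · n^(5/2). Hence f(n) ∈ Θ(n^(5/2)).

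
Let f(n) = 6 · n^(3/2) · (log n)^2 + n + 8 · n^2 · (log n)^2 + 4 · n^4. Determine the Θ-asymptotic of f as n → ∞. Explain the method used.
f(n) ∈ Θ(n^4)

Compare the terms by growth order. For large n, n^a · (log n)^b dominates n^a' · (log n)^b' iff a > a', or (a = a' and b > b'). Ranking the 4 terms shows the dominant one is 4 · n^4. Hence f(n) ∈ Θ(n^4).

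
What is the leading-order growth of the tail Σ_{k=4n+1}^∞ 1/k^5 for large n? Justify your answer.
Σ_{k>4n} 1/k^5 ~ 1/(4 · (4n)^4)

Compare to the integral: ∫_{4n}^∞ x^(−5) dx = [−x^(−4)/4]_{4n}^∞ = 1/((5−1)·(4n)^4). Euler-Maclaurin then gives
  Σ_{k>4n} 1/k^5 = ∫_{4n}^∞ dx/x^5 − 1/(2·(4n)^5) + O(1/(4n)^6).
(Equivalently this is ζ(5) − Σ_{k≤4n} 1/k^5.)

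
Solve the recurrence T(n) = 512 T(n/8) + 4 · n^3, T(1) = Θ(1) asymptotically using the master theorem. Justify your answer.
T(n) = Θ(n^3 log n)

log_8 512 = 3, and f(n) = 4 · n^3 = Θ(n^(log_8 512)). This is Case 2 of the master theorem: T(n) = Θ(f(n) · log n) = Θ(n^3 log n).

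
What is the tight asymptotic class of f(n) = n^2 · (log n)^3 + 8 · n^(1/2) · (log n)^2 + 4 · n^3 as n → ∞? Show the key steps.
f(n) ∈ Θ(n^3)

Compare the terms by growth order. For large n, n^a · (log n)^b dominates n^a' · (log n)^b' iff a > a', or (a = a' and b > b'). Ranking the 3 terms shows the dominant one is 4 · n^3. Hence f(n) ∈ Θ(n^3).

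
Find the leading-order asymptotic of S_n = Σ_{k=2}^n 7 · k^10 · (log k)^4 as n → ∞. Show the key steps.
S_n ~ 7 · n^11 · (log n)^4 / 11

By integral comparison, S_n = ∫_1^n 7 · x^10 · (log x)^4 dx + O(n^10 · (log n)^4). For the integral, the leading term of ∫_1^n x^10 (log x)^4 dx is n^11/11 · (log n)^4 (by repeated integration by parts; each step lowers the log-exponent and produces a relatively O(1/log n) correction). Hence S_n ~ 7 · n^11 · (log n)^4 / 11.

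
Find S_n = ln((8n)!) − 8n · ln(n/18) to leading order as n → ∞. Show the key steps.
S_n ~ 8n · (ln 144 − 1) + O(ln n)

Stirling: ln((8n)!) = 8n ln(8n) − 8n + O(ln n).
  S_n = 8n ln(8n) − 8n − 8n ln(n/18) + O(ln n)
      = 8n ln(8n) − 8n ln n + 8n ln 18 − 8n + O(ln n)
      = 8n ln 8 + 8n ln 18 − 8n + O(ln n)
      = 8n (ln 144 − 1) + O(ln n).
Numerically ln(144) − 1 ≈ 3.9698.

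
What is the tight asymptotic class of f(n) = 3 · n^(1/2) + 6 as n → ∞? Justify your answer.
f(n) ∈ Θ(n^(1/2))

Compare the terms by growth order. For large n, n^a · (log n)^b dominates n^a' · (log n)^b' iff a > a', or (a = a' and b > b'). Ranking the 2 terms shows the dominant one is 3 · n^(1/2). Hence f(n) ∈ Θ(n^(1/2)).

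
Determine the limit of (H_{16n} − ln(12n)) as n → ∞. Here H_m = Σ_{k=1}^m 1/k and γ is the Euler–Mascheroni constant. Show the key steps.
lim = ln(4/3) + γ

By Euler-Maclaurin, H_m = ln m + γ + O(1/m). So
  H_{16n} − ln(12n) = ln(16n) + γ − ln(12n) + O(1/n)
                       = ln(16/12) + γ + O(1/n).
Hence the limit is ln(16/12) + γ (= ln(4/3)).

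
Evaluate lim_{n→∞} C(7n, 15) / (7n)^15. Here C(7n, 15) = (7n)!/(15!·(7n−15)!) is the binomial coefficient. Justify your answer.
lim = 1/15! = 1/1307674368000

With N = 7n → ∞: C(N, 15) / N^15 = [N(N−1)…(N−14)] / (15! · N^15) = (1/15!) · 1 · (1 − 1/(7n)) · … · (1 − 14/(7n)). Each factor → 1 as N → ∞, so the limit is 1/15! = 1/1307674368000.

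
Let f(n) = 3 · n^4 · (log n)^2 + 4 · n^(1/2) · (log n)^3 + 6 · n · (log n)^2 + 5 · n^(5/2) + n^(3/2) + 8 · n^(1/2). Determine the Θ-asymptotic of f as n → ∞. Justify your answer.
f(n) ∈ Θ(n^4 · (log n)^2)

Compare the terms by growth order. For large n, n^a · (log n)^b dominates n^a' · (log n)^b' iff a > a', or (a = a' and b > b'). Ranking the 6 terms shows the dominant one is 3 · n^4 · (log n)^2. Hence f(n) ∈ Θ(n^4 · (log n)^2).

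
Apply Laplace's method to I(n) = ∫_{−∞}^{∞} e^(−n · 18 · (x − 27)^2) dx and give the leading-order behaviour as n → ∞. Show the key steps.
I(n) = sqrt(π/(18n))

Here φ(x) = 18 · (x − 27)^2 has its unique minimum at x* = 27 with φ(x*) = 0 and φ''(x*) = 36. Laplace's method gives
  I(n) ~ e^(−n φ(x*)) · sqrt(2π / (n · φ''(x*))) = sqrt(2π / (36n)) = sqrt(π/(18n)).
This is exact: substituting u = (x − 27)·sqrt(18n) gives I(n) = (1/sqrt(18n)) ∫_{−∞}^{∞} e^(−u^2) du = sqrt(π/(18n)).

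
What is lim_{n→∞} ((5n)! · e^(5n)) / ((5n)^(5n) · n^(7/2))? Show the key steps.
lim = 0

Stirling: (5n)! ~ sqrt(2π·5n) · (5n/e)^(5n). Hence
  (5n)! · e^(5n) / (5n)^(5n) ~ sqrt(2π·5n).
Dividing by n^(7/2): sqrt(2π·5n) / n^(7/2) = sqrt(2π·5) · n^((1−7)/2), so the expression behaves like sqrt(2π·5) · n^((1−7)/2) → 0.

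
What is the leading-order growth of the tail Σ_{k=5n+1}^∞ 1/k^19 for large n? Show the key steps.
Σ_{k>5n} 1/k^19 ~ 1/(18 · (5n)^18)

Compare to the integral: ∫_{5n}^∞ x^(−19) dx = [−x^(−18)/18]_{5n}^∞ = 1/((19−1)·(5n)^18). Euler-Maclaurin then gives
  Σ_{k>5n} 1/k^19 = ∫_{5n}^∞ dx/x^19 − 1/(2·(5n)^19) + O(1/(5n)^20).
(Equivalently this is ζ(19) − Σ_{k≤5n} 1/k^19.)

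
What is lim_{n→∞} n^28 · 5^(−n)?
lim = 0

Exponentials with base > 1 dominate every fixed polynomial: for any fixed c, n^c / 5^n → 0 as n → ∞ (e.g. by the ratio test, or by writing 5^n = e^(n ln 5) and noting e^(n ln 5) / n^c → ∞). Hence n^28 · 5^(−n) = n^28 / 5^n → 0.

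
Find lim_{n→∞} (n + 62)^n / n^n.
lim = e^62

Rewrite as (1 + 62/n)^(n). By the standard limit (1 + x/n)^n → e^x, we have (1 + 62/n)^n → e^62, and raising to the 1st power gives e^62.
More precisely, ln[(1 + 62/n)^(n)] = n · ln(1 + 62/n) = n · (62/n + O(1/n^2)) = 62 + O(1/n) → 62.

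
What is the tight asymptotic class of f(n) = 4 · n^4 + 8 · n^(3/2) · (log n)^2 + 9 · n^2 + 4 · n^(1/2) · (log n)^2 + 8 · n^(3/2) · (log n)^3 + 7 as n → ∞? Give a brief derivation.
f(n) ∈ Θ(n^4)

Compare the terms by growth order. For large n, n^a · (log n)^b dominates n^a' · (log n)^b' iff a > a', or (a = a' and b > b'). Ranking the 6 terms shows the dominant one is 4 · n^4. Hence f(n) ∈ Θ(n^4).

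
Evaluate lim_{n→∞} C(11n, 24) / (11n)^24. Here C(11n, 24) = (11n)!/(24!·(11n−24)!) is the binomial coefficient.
lim = 1/24! = 1/620448401733239439360000

With N = 11n → ∞: C(N, 24) / N^24 = [N(N−1)…(N−23)] / (24! · N^24) = (1/24!) · 1 · (1 − 1/(11n)) · … · (1 − 23/(11n)). Each factor → 1 as N → ∞, so the limit is 1/24! = 1/620448401733239439360000.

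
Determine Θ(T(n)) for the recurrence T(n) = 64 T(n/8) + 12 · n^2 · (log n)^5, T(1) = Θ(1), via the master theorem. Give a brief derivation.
T(n) = Θ(n^2 · (log n)^6)

Here log_8 64 = 2 and f(n) = 12 · n^2 · (log n)^5 = Θ(n^(log_8 64) · (log n)^5). This is the extended Case 2 of the master theorem (f matches the critical exponent up to log factors), giving T(n) = Θ(n^(log_8 64) · (log n)^(5+1)) = Θ(n^2 · (log n)^6).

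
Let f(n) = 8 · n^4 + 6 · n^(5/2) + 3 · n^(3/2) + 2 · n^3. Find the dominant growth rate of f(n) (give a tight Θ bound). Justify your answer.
f(n) ∈ Θ(n^4)

Compare the terms by growth order. For large n, n^a · (log n)^b dominates n^a' · (log n)^b' iff a > a', or (a = a' and b > b'). Ranking the 4 terms shows the dominant one is 8 · n^4. Hence f(n) ∈ Θ(n^4).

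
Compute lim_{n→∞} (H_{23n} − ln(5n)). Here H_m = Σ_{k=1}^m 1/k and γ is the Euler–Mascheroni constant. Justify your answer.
lim = ln(23/5) + γ

By Euler-Maclaurin, H_m = ln m + γ + O(1/m). So
  H_{23n} − ln(5n) = ln(23n) + γ − ln(5n) + O(1/n)
                       = ln(23/5) + γ + O(1/n).
Hence the limit is ln(23/5) + γ.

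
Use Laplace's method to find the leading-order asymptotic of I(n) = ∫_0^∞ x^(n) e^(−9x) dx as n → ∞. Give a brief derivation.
I(n) ~ (sqrt(2π·n) / 9) · (n/(9e))^(n)

Write the integrand as exp(n ln x − 9x) and set f(x) = n ln x − 9x. Then f'(x) = n/x − 9 = 0 at x* = n/9, and f''(x*) = −n/x*^2 = −9^2/(n). Laplace's method (interior maximum) gives
  I(n) ~ e^(f(x*)) · sqrt(2π / |f''(x*)|)
        = exp(n ln(n/9) − n) · sqrt(2π · n / 9^2)
        = (n/9)^(n) e^(−n) · sqrt(2π·n) / 9
        = (sqrt(2π·n) / 9) · (n/(9e))^(n).
This matches Γ(n+1)/9^(n+1) with Stirling applied to Γ.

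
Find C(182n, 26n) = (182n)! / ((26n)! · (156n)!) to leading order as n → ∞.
C(182n, 26n) ~ (823543/46656)^(26n) · sqrt(7/(12π·26n))

Write N = 26n. Apply Stirling to each factorial:
  (7N)! ~ sqrt(2π·7N) · (7N/e)^(7N),
  N! ~ sqrt(2π N) · (N/e)^N,
  (6N)! ~ sqrt(2π·6N) · (6N/e)^(6N).
The exponential factors combine to (7N)^(7N) / (N^N · (6N)^(6N)) = 7^(7N)/6^(6N) = (7^7/6^6)^N = (823543/46656)^N.
The square-root prefactors combine to sqrt(2π·7N) / (sqrt(2π N)·sqrt(2π·6N)) = sqrt(7 / (2π·6·N)) = sqrt(7/(12π·26n)).
Substituting N = 26n: C(182n, 26n) ~ (823543/46656)^(26n) · sqrt(7/(12π·26n)).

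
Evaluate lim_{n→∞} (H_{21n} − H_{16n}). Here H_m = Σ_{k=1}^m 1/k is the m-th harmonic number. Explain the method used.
lim = ln(21/16)

Euler-Maclaurin gives H_m = ln m + γ + 1/(2m) + O(1/m^2). The γ and O(1/m) terms cancel in the difference:
  H_{21n} − H_{16n} = ln(21n) − ln(16n) + O(1/n) = ln(21/16) + O(1/n).
Hence the limit is ln(21/16).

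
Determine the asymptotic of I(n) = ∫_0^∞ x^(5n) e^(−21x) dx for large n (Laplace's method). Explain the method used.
I(n) ~ (sqrt(2π·5n) / 21) · (5n/(21e))^(5n)

Write the integrand as exp(5n ln x − 21x) and set f(x) = 5n ln x − 21x. Then f'(x) = 5n/x − 21 = 0 at x* = 5n/21, and f''(x*) = −5n/x*^2 = −21^2/(5n). Laplace's method (interior maximum) gives
  I(n) ~ e^(f(x*)) · sqrt(2π / |f''(x*)|)
        = exp(5n ln(5n/21) − 5n) · sqrt(2π · 5n / 21^2)
        = (5n/21)^(5n) e^(−5n) · sqrt(2π·5n) / 21
        = (sqrt(2π·5n) / 21) · (5n/(21e))^(5n).
This matches Γ(5n+1)/21^(5n+1) with Stirling applied to Γ.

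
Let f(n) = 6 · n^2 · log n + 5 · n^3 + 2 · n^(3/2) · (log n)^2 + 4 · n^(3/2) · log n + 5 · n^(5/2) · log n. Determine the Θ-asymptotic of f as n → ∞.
f(n) ∈ Θ(n^3)

Compare the terms by growth order. For large n, n^a · (log n)^b dominates n^a' · (log n)^b' iff a > a', or (a = a' and b > b'). Ranking the 5 terms shows the dominant one is 5 · n^3. Hence f(n) ∈ Θ(n^3).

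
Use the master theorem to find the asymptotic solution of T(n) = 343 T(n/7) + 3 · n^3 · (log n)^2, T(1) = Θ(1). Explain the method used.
T(n) = Θ(n^3 · (log n)^3)

Here log_7 343 = 3 and f(n) = 3 · n^3 · (log n)^2 = Θ(n^(log_7 343) · (log n)^2). This is the extended Case 2 of the master theorem (f matches the critical exponent up to log factors), giving T(n) = Θ(n^(log_7 343) · (log n)^(2+1)) = Θ(n^3 · (log n)^3).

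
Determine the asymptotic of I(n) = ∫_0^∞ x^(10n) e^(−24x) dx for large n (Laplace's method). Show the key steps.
I(n) ~ (sqrt(2π·10n) / 24) · (10n/(24e))^(10n)

Write the integrand as exp(10n ln x − 24x) and set f(x) = 10n ln x − 24x. Then f'(x) = 10n/x − 24 = 0 at x* = 10n/24, and f''(x*) = −10n/x*^2 = −24^2/(10n). Laplace's method (interior maximum) gives
  I(n) ~ e^(f(x*)) · sqrt(2π / |f''(x*)|)
        = exp(10n ln(10n/24) − 10n) · sqrt(2π · 10n / 24^2)
        = (10n/24)^(10n) e^(−10n) · sqrt(2π·10n) / 24
        = (sqrt(2π·10n) / 24) · (10n/(24e))^(10n).
This matches Γ(10n+1)/24^(10n+1) with Stirling applied to Γ.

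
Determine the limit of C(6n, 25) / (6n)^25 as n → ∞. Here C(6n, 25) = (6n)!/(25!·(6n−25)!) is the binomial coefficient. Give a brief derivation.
lim = 1/25! = 1/15511210043330985984000000

With N = 6n → ∞: C(N, 25) / N^25 = [N(N−1)…(N−24)] / (25! · N^25) = (1/25!) · 1 · (1 − 1/(6n)) · … · (1 − 24/(6n)). Each factor → 1 as N → ∞, so the limit is 1/25! = 1/15511210043330985984000000.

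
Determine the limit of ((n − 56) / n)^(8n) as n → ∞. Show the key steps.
lim = e^(−448)

Rewrite as (1 − 56/n)^(8n). By the standard limit (1 + x/n)^n → e^x, we have (1 − 56/n)^n → e^(−56), and raising to the 8th power gives e^(−448).
More precisely, ln[(1 − 56/n)^(8n)] = 8n · ln(1 − 56/n) = 8n · (-56/n + O(1/n^2)) = -448 + O(1/n) → -448.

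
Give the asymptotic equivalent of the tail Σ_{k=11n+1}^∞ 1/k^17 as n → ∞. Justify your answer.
Σ_{k>11n} 1/k^17 ~ 1/(16 · (11n)^16)

Compare to the integral: ∫_{11n}^∞ x^(−17) dx = [−x^(−16)/16]_{11n}^∞ = 1/((17−1)·(11n)^16). Euler-Maclaurin then gives
  Σ_{k>11n} 1/k^17 = ∫_{11n}^∞ dx/x^17 − 1/(2·(11n)^17) + O(1/(11n)^18).
(Equivalently this is ζ(17) − Σ_{k≤11n} 1/k^17.)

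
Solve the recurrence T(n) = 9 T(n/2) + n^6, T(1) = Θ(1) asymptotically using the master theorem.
T(n) = Θ(n^6)

log_2 9 ≈ 3.170. f(n) = n^6 dominates n^(log_2 9) since 6 > 3.170, and the regularity condition a·f(n/b) = 9·(n/2)^6 = (9/64)·n^6 ≤ c·f(n) holds with c = 9/64 ≈ 0.141 < 1. So this is Case 3: T(n) = Θ(f(n)) = Θ(n^6).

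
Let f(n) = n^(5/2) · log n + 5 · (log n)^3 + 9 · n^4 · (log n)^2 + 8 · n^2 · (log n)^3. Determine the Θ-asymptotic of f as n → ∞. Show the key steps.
f(n) ∈ Θ(n^4 · (log n)^2)

Compare the terms by growth order. For large n, n^a · (log n)^b dominates n^a' · (log n)^b' iff a > a', or (a = a' and b > b'). Ranking the 4 terms shows the dominant one is 9 · n^4 · (log n)^2. Hence f(n) ∈ Θ(n^4 · (log n)^2).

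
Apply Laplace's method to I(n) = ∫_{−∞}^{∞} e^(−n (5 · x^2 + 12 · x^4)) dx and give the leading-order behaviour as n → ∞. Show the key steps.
I(n) ~ sqrt(π/(5n))

φ(x) = 5 · x^2 + 12 · x^4 has its unique global minimum at x* = 0 (since φ'(x) = 10x + 48x^3 = 0 only at x = 0 for real x with both coefficients positive, and φ → ∞ as |x| → ∞). At x* = 0, φ(0) = 0 and φ''(0) = 10. Laplace's method then gives
  I(n) ~ sqrt(2π / (n · φ''(0))) · e^(−n φ(0)) = sqrt(2π / (10n)) = sqrt(π/(5n)).
The 12 · x^4 term contributes only at subleading order (an O(1/n) relative correction).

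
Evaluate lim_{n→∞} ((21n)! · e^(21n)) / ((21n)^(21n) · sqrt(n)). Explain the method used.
lim = sqrt(2π·21)

Stirling: (21n)! ~ sqrt(2π·21n) · (21n/e)^(21n). Hence
  (21n)! · e^(21n) / (21n)^(21n) ~ sqrt(2π·21n).
Dividing by sqrt(n): sqrt(2π·21n) / sqrt(n) = sqrt(2π·21) · n^((1−1)/2), so the limit is sqrt(2π·21).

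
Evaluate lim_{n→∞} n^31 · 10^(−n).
lim = 0

Exponentials with base > 1 dominate every fixed polynomial: for any fixed c, n^c / 10^n → 0 as n → ∞ (e.g. by the ratio test, or by writing 10^n = e^(n ln 10) and noting e^(n ln 10) / n^c → ∞). Hence n^31 · 10^(−n) = n^31 / 10^n → 0.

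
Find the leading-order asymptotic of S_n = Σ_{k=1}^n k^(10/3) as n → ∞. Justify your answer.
S_n ~ (3/13) · n^(13/3)

Integral comparison: Σ_{k=1}^n k^(10/3) = ∫_0^n x^(10/3) dx + O(n^(10/3)). The integral is n^(1 + 10/3) / (1 + 10/3) = n^((10+3)/3) / ((10+3)/3) = (3/13) · n^(13/3).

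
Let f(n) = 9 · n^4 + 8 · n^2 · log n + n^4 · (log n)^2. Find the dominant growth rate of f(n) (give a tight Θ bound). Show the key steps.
f(n) ∈ Θ(n^4 · (log n)^2)

Compare the terms by growth order. For large n, n^a · (log n)^b dominates n^a' · (log n)^b' iff a > a', or (a = a' and b > b'). Ranking the 3 terms shows the dominant one is n^4 · (log n)^2. Hence f(n) ∈ Θ(n^4 · (log n)^2).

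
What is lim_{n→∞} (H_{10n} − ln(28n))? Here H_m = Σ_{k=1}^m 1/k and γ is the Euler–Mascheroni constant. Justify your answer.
lim = ln(5/14) + γ

By Euler-Maclaurin, H_m = ln m + γ + O(1/m). So
  H_{10n} − ln(28n) = ln(10n) + γ − ln(28n) + O(1/n)
                       = ln(10/28) + γ + O(1/n).
Hence the limit is ln(10/28) + γ (= ln(5/14)).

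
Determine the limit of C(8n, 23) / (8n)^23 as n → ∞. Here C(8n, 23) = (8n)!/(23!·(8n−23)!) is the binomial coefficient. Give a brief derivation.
lim = 1/23! = 1/25852016738884976640000

With N = 8n → ∞: C(N, 23) / N^23 = [N(N−1)…(N−22)] / (23! · N^23) = (1/23!) · 1 · (1 − 1/(8n)) · … · (1 − 22/(8n)). Each factor → 1 as N → ∞, so the limit is 1/23! = 1/25852016738884976640000.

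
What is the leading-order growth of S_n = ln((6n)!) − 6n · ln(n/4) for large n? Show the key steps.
S_n ~ 6n · (ln 24 − 1) + O(ln n)

Stirling: ln((6n)!) = 6n ln(6n) − 6n + O(ln n).
  S_n = 6n ln(6n) − 6n − 6n ln(n/4) + O(ln n)
      = 6n ln(6n) − 6n ln n + 6n ln 4 − 6n + O(ln n)
      = 6n ln 6 + 6n ln 4 − 6n + O(ln n)
      = 6n (ln 24 − 1) + O(ln n).
Numerically ln(24) − 1 ≈ 2.1781.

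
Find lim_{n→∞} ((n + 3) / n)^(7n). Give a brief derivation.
lim = e^21

Rewrite as (1 + 3/n)^(7n). By the standard limit (1 + x/n)^n → e^x, we have (1 + 3/n)^n → e^3, and raising to the 7th power gives e^21.
More precisely, ln[(1 + 3/n)^(7n)] = 7n · ln(1 + 3/n) = 7n · (3/n + O(1/n^2)) = 21 + O(1/n) → 21.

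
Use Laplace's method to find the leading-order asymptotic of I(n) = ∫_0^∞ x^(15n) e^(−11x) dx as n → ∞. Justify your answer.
I(n) ~ (sqrt(2π·15n) / 11) · (15n/(11e))^(15n)

Write the integrand as exp(15n ln x − 11x) and set f(x) = 15n ln x − 11x. Then f'(x) = 15n/x − 11 = 0 at x* = 15n/11, and f''(x*) = −15n/x*^2 = −11^2/(15n). Laplace's method (interior maximum) gives
  I(n) ~ e^(f(x*)) · sqrt(2π / |f''(x*)|)
        = exp(15n ln(15n/11) − 15n) · sqrt(2π · 15n / 11^2)
        = (15n/11)^(15n) e^(−15n) · sqrt(2π·15n) / 11
        = (sqrt(2π·15n) / 11) · (15n/(11e))^(15n).
This matches Γ(15n+1)/11^(15n+1) with Stirling applied to Γ.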